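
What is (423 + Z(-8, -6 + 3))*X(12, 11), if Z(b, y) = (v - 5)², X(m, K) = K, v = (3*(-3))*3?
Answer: 15917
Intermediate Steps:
v = -27 (v = -9*3 = -27)
Z(b, y) = 1024 (Z(b, y) = (-27 - 5)² = (-32)² = 1024)
(423 + Z(-8, -6 + 3))*X(12, 11) = (423 + 1024)*11 = 1447*11 = 15917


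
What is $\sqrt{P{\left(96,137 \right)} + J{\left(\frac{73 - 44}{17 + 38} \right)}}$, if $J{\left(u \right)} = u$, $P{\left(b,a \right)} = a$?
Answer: $\frac{2 \sqrt{104005}}{55} \approx 11.727$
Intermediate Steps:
$\sqrt{P{\left(96,137 \right)} + J{\left(\frac{73 - 44}{17 + 38} \right)}} = \sqrt{137 + \frac{73 - 44}{17 + 38}} = \sqrt{137 + \frac{29}{55}} = \sqrt{\frac{7564}{55}} = \frac{2 \sqrt{104005}}{55}$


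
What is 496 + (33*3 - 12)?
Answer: 583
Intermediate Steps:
496 + (33*3 - 12) = 496 + (99 - 12) = 496 + 87 = 583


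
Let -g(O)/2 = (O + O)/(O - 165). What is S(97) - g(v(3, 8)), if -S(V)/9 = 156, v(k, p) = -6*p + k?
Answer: -9822/7 ≈ -1403.1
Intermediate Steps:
v(k, p) = k - 6*p
S(V) = -1404 (S(V) = -9*156 = -1404)
g(O) = -4*O/(-165 + O) (g(O) = -2*(O + O)/(O - 165) = -2*2*O/(-165 + O) = -4*O/(-165 + O))
S(97) - g(v(3, 8)) = -1404 - (-4)*(3 - 6*8)/(-165 + (3 - 6*8)) = -1404 - (-4)*(3 - 48)/(-165 + (3 - 48)) = -1404 - (-4)*(-45)/(-165 - 45) = -1404 - (-4)*(-45)/(-210) = -1404 - (-4)*(-45)*(-1)/210 = -1404 - 1*(-6/7) = -1404 + 6/7 = -9822/7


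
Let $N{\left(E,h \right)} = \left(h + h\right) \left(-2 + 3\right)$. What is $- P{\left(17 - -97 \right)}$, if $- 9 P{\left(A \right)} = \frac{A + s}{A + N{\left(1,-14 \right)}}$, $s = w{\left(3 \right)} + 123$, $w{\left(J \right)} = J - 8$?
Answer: $\frac{116}{387} \approx 0.29974$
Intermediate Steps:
$w{\left(J \right)} = -8 + J$
$s = 118$ ($s = \left(-8 + 3\right) + 123 = -5 + 123 = 118$)
$N{\left(E,h \right)} = 2 h$ ($N{\left(E,h \right)} = 2 h 1 = 2 h$)
$P{\left(A \right)} = - \frac{118 + A}{9 \left(-28 + A\right)}$ ($P{\left(A \right)} = - \frac{\left(A + 118\right) \frac{1}{A + 2 \left(-14\right)}}{9} = - \frac{\left(118 + A\right) \frac{1}{A - 28}}{9} = - \frac{\left(118 + A\right) \frac{1}{-28 + A}}{9} = - \frac{\frac{1}{-28 + A} \left(118 + A\right)}{9} = - \frac{118 + A}{9 \left(-28 + A\right)}$)
$- P{\left(17 - -97 \right)} = - \frac{-118 - \left(17 - -97\right)}{9 \left(-28 + \left(17 - -97\right)\right)} = - \frac{-118 - \left(17 + 97\right)}{9 \left(-28 + \left(17 + 97\right)\right)} = - \frac{-118 - 114}{9 \left(-28 + 114\right)} = - \frac{-118 - 114}{9 \cdot 86} = - \frac{-232}{9 \cdot 86} = \left(-1\right) \left(- \frac{116}{387}\right) = \frac{116}{387}$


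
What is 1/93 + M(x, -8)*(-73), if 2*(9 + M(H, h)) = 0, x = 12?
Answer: 61102/93 ≈ 657.01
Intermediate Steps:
M(H, h) = -9 (M(H, h) = -9 + (½)*0 = -9 + 0 = -9)
1/93 + M(x, -8)*(-73) = 1/93 - 9*(-73) = 1/93 + 657 = 61102/93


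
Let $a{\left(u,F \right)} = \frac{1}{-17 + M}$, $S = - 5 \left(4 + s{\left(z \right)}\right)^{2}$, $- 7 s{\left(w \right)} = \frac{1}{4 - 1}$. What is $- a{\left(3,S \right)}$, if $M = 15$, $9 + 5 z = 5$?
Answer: $\frac{1}{2} \approx 0.5$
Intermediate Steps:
$z = - \frac{4}{5}$ ($z = - \frac{9}{5} + \frac{1}{5} \cdot 5 = - \frac{9}{5} + 1 = - \frac{4}{5} \approx -0.8$)
$s{\left(w \right)} = - \frac{1}{21}$ ($s{\left(w \right)} = - \frac{1}{7 \left(4 - 1\right)} = - \frac{1}{7 \cdot 3} = \left(- \frac{1}{7}\right) \frac{1}{3} = - \frac{1}{21}$)
$S = - \frac{34445}{441}$ ($S = - 5 \left(4 - \frac{1}{21}\right)^{2} = - 5 \left(\frac{83}{21}\right)^{2} = \left(-5\right) \frac{6889}{441} = - \frac{34445}{441} \approx -78.107$)
$a{\left(u,F \right)} = - \frac{1}{2}$ ($a{\left(u,F \right)} = \frac{1}{-17 + 15} = \frac{1}{-2} = - \frac{1}{2}$)
$- a{\left(3,S \right)} = \left(-1\right) \left(- \frac{1}{2}\right) = \frac{1}{2}$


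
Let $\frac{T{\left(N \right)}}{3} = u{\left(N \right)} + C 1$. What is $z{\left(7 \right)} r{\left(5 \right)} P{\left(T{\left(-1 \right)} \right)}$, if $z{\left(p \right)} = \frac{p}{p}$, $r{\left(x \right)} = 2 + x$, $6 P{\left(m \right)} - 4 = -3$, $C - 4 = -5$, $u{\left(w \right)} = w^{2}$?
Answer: $\frac{7}{6} \approx 1.1667$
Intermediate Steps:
$C = -1$ ($C = 4 - 5 = -1$)
$T{\left(N \right)} = -3 + 3 N^{2}$ ($T{\left(N \right)} = 3 \left(N^{2} - 1\right) = 3 \left(-1 + N^{2}\right) = -3 + 3 N^{2}$)
$P{\left(m \right)} = \frac{1}{6}$ ($P{\left(m \right)} = \frac{2}{3} + \frac{1}{6} \left(-3\right) = \frac{2}{3} - \frac{1}{2} = \frac{1}{6}$)
$z{\left(p \right)} = 1$
$z{\left(7 \right)} r{\left(5 \right)} P{\left(T{\left(-1 \right)} \right)} = 1 \left(2 + 5\right) \frac{1}{6} = 1 \cdot 7 \cdot \frac{1}{6} = 7 \cdot \frac{1}{6} = \frac{7}{6}$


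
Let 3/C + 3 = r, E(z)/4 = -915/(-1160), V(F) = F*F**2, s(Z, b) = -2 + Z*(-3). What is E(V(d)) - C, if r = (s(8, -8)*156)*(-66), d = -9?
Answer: 16329215/5175398 ≈ 3.1552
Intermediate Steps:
s(Z, b) = -2 - 3*Z
V(F) = F**3
E(z) = 183/58 (E(z) = 4*(-915/(-1160)) = 4*(-915*(-1/1160)) = 4*(183/232) = 183/58)
r = 267696 (r = ((-2 - 3*8)*156)*(-66) = ((-2 - 24)*156)*(-66) = -26*156*(-66) = -4056*(-66) = 267696)
C = 1/89231 (C = 3/(-3 + 267696) = 3/267693 = 3*(1/267693) = 1/89231 ≈ 1.1207e-5)
E(V(d)) - C = 183/58 - 1*1/89231 = 183/58 - 1/89231 = 16329215/5175398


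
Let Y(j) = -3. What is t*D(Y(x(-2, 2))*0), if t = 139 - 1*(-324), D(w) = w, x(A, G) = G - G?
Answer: 0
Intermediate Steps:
x(A, G) = 0
t = 463 (t = 139 + 324 = 463)
t*D(Y(x(-2, 2))*0) = 463*(-3*0) = 463*0 = 0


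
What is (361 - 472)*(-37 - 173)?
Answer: 23310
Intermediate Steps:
(361 - 472)*(-37 - 173) = -111*(-210) = 23310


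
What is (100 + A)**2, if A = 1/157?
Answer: 246521401/24649 ≈ 10001.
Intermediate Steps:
A = 1/157 ≈ 0.0063694
(100 + A)**2 = (100 + 1/157)**2 = (15701/157)**2 = 246521401/24649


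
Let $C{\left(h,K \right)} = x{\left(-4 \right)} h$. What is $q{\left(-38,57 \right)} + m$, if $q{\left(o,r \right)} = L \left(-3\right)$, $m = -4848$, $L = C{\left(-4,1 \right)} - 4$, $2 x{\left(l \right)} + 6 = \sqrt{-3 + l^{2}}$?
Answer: $-4872 + 6 \sqrt{13} \approx -4850.4$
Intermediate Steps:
$x{\left(l \right)} = -3 + \frac{\sqrt{-3 + l^{2}}}{2}$
$C{\left(h,K \right)} = h \left(-3 + \frac{\sqrt{13}}{2}\right)$ ($C{\left(h,K \right)} = \left(-3 + \frac{\sqrt{-3 + \left(-4\right)^{2}}}{2}\right) h = \left(-3 + \frac{\sqrt{-3 + 16}}{2}\right) h = \left(-3 + \frac{\sqrt{13}}{2}\right) h = h \left(-3 + \frac{\sqrt{13}}{2}\right)$)
$L = 8 - 2 \sqrt{13}$ ($L = \frac{1}{2} \left(-4\right) \left(-6 + \sqrt{13}\right) - 4 = \left(12 - 2 \sqrt{13}\right) - 4 = 8 - 2 \sqrt{13} \approx 0.7889$)
$q{\left(o,r \right)} = -24 + 6 \sqrt{13}$ ($q{\left(o,r \right)} = \left(8 - 2 \sqrt{13}\right) \left(-3\right) = -24 + 6 \sqrt{13}$)
$q{\left(-38,57 \right)} + m = \left(-24 + 6 \sqrt{13}\right) - 4848 = -4872 + 6 \sqrt{13}$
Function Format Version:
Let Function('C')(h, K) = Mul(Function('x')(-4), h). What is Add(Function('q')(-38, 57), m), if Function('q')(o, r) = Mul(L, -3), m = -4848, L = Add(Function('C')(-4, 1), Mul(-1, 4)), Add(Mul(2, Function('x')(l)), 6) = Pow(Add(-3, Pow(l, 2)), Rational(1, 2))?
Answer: Add(-4872, Mul(6, Pow(13, Rational(1, 2)))) ≈ -4850.4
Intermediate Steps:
Function('x')(l) = Add(-3, Mul(Rational(1, 2), Pow(Add(-3, Pow(l, 2)), Rational(1, 2))))
Function('C')(h, K) = Mul(h, Add(-3, Mul(Rational(1, 2), Pow(13, Rational(1, 2))))) (Function('C')(h, K) = Mul(Add(-3, Mul(Rational(1, 2), Pow(Add(-3, Pow(-4, 2)), Rational(1, 2)))), h) = Mul(Add(-3, Mul(Rational(1, 2), Pow(Add(-3, 16), Rational(1, 2)))), h) = Mul(Add(-3, Mul(Rational(1, 2), Pow(13, Rational(1, 2)))), h) = Mul(h, Add(-3, Mul(Rational(1, 2), Pow(13, Rational(1, 2))))))
L = Add(8, Mul(-2, Pow(13, Rational(1, 2)))) (L = Add(Mul(Rational(1, 2), -4, Add(-6, Pow(13, Rational(1, 2)))), Mul(-1, 4)) = Add(Add(12, Mul(-2, Pow(13, Rational(1, 2)))), -4) = Add(8, Mul(-2, Pow(13, Rational(1, 2)))) ≈ 0.78890)
Function('q')(o, r) = Add(-24, Mul(6, Pow(13, Rational(1, 2)))) (Function('q')(o, r) = Mul(Add(8, Mul(-2, Pow(13, Rational(1, 2)))), -3) = Add(-24, Mul(6, Pow(13, Rational(1, 2)))))
Add(Function('q')(-38, 57), m) = Add(Add(-24, Mul(6, Pow(13, Rational(1, 2)))), -4848) = Add(-4872, Mul(6, Pow(13, Rational(1, 2))))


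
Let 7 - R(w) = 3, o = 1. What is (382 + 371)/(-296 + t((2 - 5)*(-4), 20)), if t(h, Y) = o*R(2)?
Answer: -753/292 ≈ -2.5788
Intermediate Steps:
R(w) = 4 (R(w) = 7 - 1*3 = 7 - 3 = 4)
t(h, Y) = 4 (t(h, Y) = 1*4 = 4)
(382 + 371)/(-296 + t((2 - 5)*(-4), 20)) = (382 + 371)/(-296 + 4) = 753/(-292) = 753*(-1/292) = -753/292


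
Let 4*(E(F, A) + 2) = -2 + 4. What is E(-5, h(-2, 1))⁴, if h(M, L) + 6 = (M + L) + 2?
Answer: 81/16 ≈ 5.0625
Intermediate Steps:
h(M, L) = -4 + L + M (h(M, L) = -6 + ((M + L) + 2) = -6 + ((L + M) + 2) = -6 + (2 + L + M) = -4 + L + M)
E(F, A) = -3/2 (E(F, A) = -2 + (-2 + 4)/4 = -2 + (¼)*2 = -2 + ½ = -3/2)
E(-5, h(-2, 1))⁴ = (-3/2)⁴ = 81/16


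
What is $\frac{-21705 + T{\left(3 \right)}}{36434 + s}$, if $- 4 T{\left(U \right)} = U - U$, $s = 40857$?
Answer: $- \frac{21705}{77291} \approx -0.28082$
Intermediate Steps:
$T{\left(U \right)} = 0$ ($T{\left(U \right)} = - \frac{U - U}{4} = \left(- \frac{1}{4}\right) 0 = 0$)
$\frac{-21705 + T{\left(3 \right)}}{36434 + s} = \frac{-21705 + 0}{36434 + 40857} = - \frac{21705}{77291}$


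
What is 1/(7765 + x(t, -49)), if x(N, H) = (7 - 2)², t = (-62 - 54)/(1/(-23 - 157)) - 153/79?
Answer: 1/7790 ≈ 0.00012837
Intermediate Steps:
t = 1649367/79 (t = -116/(1/(-180)) - 153*1/79 = -116/(-1/180) - 153/79 = -116*(-180) - 153/79 = 20880 - 153/79 = 1649367/79 ≈ 20878.)
x(N, H) = 25 (x(N, H) = 5² = 25)
1/(7765 + x(t, -49)) = 1/(7765 + 25) = 1/7790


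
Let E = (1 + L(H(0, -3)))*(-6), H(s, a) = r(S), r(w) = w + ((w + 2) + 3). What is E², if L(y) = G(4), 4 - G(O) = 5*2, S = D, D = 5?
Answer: 900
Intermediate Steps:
S = 5
G(O) = -6 (G(O) = 4 - 5*2 = 4 - 1*10 = 4 - 10 = -6)
r(w) = 5 + 2*w (r(w) = w + ((2 + w) + 3) = w + (5 + w) = 5 + 2*w)
H(s, a) = 15 (H(s, a) = 5 + 2*5 = 5 + 10 = 15)
L(y) = -6
E = 30 (E = (1 - 6)*(-6) = -5*(-6) = 30)
E² = 30² = 900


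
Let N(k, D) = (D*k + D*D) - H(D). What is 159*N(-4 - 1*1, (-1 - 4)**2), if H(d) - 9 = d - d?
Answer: 78069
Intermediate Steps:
H(d) = 9 (H(d) = 9 + (d - d) = 9 + 0 = 9)
N(k, D) = -9 + D**2 + D*k (N(k, D) = (D*k + D*D) - 1*9 = (D*k + D**2) - 9 = (D**2 + D*k) - 9 = -9 + D**2 + D*k)
159*N(-4 - 1*1, (-1 - 4)**2) = 159*(-9 + ((-1 - 4)**2)**2 + (-1 - 4)**2*(-4 - 1*1)) = 159*(-9 + ((-5)**2)**2 + (-5)**2*(-4 - 1)) = 159*(-9 + 25**2 + 25*(-5)) = 159*(-9 + 625 - 125) = 159*491 = 78069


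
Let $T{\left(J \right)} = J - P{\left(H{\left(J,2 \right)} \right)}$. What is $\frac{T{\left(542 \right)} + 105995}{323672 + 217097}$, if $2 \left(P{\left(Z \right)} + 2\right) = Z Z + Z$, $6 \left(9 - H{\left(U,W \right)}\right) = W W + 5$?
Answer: $\frac{852057}{4326152} \approx 0.19695$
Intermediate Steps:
$H{\left(U,W \right)} = \frac{49}{6} - \frac{W^{2}}{6}$ ($H{\left(U,W \right)} = 9 - \frac{W W + 5}{6} = 9 - \frac{W^{2} + 5}{6} = 9 - \frac{5 + W^{2}}{6} = 9 - \left(\frac{5}{6} + \frac{W^{2}}{6}\right) = \frac{49}{6} - \frac{W^{2}}{6}$)
$P{\left(Z \right)} = -2 + \frac{Z}{2} + \frac{Z^{2}}{2}$ ($P{\left(Z \right)} = -2 + \frac{Z Z + Z}{2} = -2 + \frac{Z^{2} + Z}{2} = -2 + \frac{Z + Z^{2}}{2} = -2 + \left(\frac{Z}{2} + \frac{Z^{2}}{2}\right) = -2 + \frac{Z}{2} + \frac{Z^{2}}{2}$)
$T{\left(J \right)} = - \frac{239}{8} + J$ ($T{\left(J \right)} = J - \left(-2 + \frac{\frac{49}{6} - \frac{2^{2}}{6}}{2} + \frac{\left(\frac{49}{6} - \frac{2^{2}}{6}\right)^{2}}{2}\right) = J - \left(-2 + \frac{\frac{49}{6} - \frac{2}{3}}{2} + \frac{\left(\frac{49}{6} - \frac{2}{3}\right)^{2}}{2}\right) = J - \left(-2 + \frac{1}{2} \cdot \frac{15}{2} + \frac{\left(\frac{15}{2}\right)^{2}}{2}\right) = J - \left(-2 + \frac{15}{4} + \frac{1}{2} \cdot \frac{225}{4}\right) = J - \left(-2 + \frac{15}{4} + \frac{225}{8}\right) = J - \frac{239}{8} = - \frac{239}{8} + J$)
$\frac{T{\left(542 \right)} + 105995}{323672 + 217097} = \frac{\left(- \frac{239}{8} + 542\right) + 105995}{323672 + 217097} = \frac{\frac{4097}{8} + 105995}{540769} = \frac{852057}{8} \cdot \frac{1}{540769} = \frac{852057}{4326152}$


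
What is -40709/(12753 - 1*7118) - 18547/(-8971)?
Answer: -260688094/50551585 ≈ -5.1569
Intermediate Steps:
-40709/(12753 - 1*7118) - 18547/(-8971) = -40709/(12753 - 7118) - 18547*(-1/8971) = -40709/5635 + 18547/8971 = -260688094/50551585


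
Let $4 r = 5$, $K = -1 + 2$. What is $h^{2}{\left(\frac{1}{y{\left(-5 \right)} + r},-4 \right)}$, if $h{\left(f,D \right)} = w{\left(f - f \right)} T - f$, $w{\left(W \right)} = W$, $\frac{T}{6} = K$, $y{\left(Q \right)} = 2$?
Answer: $\frac{16}{169} \approx 0.094675$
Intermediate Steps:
$K = 1$
$r = \frac{5}{4}$ ($r = \frac{1}{4} \cdot 5 = \frac{5}{4} \approx 1.25$)
$T = 6$ ($T = 6 \cdot 1 = 6$)
$h{\left(f,D \right)} = - f$ ($h{\left(f,D \right)} = \left(f - f\right) 6 - f = 0 \cdot 6 - f = 0 - f = - f$)
$h^{2}{\left(\frac{1}{y{\left(-5 \right)} + r},-4 \right)} = \left(- \frac{1}{2 + \frac{5}{4}}\right)^{2} = \left(- \frac{1}{\frac{13}{4}}\right)^{2} = \left(\left(-1\right) \frac{4}{13}\right)^{2} = \left(- \frac{4}{13}\right)^{2} = \frac{16}{169}$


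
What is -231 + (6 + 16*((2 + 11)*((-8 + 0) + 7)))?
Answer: -433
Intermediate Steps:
-231 + (6 + 16*((2 + 11)*((-8 + 0) + 7))) = -231 + (6 + 16*(13*(-8 + 7))) = -231 + (6 + 16*(13*(-1))) = -231 + (6 + 16*(-13)) = -231 + (6 - 208) = -231 - 202 = -433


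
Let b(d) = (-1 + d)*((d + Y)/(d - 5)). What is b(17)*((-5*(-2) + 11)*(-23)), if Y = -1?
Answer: -10304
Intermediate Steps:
b(d) = (-1 + d)**2/(-5 + d) (b(d) = (-1 + d)*((d - 1)/(d - 5)) = (-1 + d)*((-1 + d)/(-5 + d)) = (-1 + d)**2/(-5 + d))
b(17)*((-5*(-2) + 11)*(-23)) = ((1 + 17**2 - 2*17)/(-5 + 17))*((-5*(-2) + 11)*(-23)) = ((1 + 289 - 34)/12)*((10 + 11)*(-23)) = ((1/12)*256)*(21*(-23)) = (64/3)*(-483) = -10304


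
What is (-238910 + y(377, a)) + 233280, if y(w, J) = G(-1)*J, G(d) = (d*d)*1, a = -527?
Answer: -6157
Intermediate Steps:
G(d) = d**2 (G(d) = d**2*1 = d**2)
y(w, J) = J (y(w, J) = (-1)**2*J = 1*J = J)
(-238910 + y(377, a)) + 233280 = (-238910 - 527) + 233280 = -239437 + 233280 = -6157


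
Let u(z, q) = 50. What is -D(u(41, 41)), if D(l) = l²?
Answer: -2500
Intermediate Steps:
-D(u(41, 41)) = -1*50² = -1*2500 = -2500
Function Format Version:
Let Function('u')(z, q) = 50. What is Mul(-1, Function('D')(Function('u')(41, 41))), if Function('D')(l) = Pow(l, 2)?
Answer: -2500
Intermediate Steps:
Mul(-1, Function('D')(Function('u')(41, 41))) = Mul(-1, Pow(50, 2)) = Mul(-1, 2500) = -2500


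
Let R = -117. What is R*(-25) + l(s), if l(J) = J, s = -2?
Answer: 2923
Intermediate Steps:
R*(-25) + l(s) = -117*(-25) - 2 = 2925 - 2 = 2923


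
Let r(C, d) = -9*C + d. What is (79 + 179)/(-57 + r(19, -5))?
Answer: -258/233 ≈ -1.1073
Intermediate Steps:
r(C, d) = d - 9*C
(79 + 179)/(-57 + r(19, -5)) = (79 + 179)/(-57 + (-5 - 9*19)) = 258/(-57 + (-5 - 171)) = 258/(-57 - 176) = 258/(-233) = 258*(-1/233) = -258/233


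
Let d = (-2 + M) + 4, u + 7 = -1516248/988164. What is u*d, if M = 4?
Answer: -1405566/27449 ≈ -51.206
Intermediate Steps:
u = -234261/27449 (u = -7 - 1516248/988164 = -7 - 1516248*1/988164 = -7 - 42118/27449 = -234261/27449 ≈ -8.5344)
d = 6 (d = (-2 + 4) + 4 = 2 + 4 = 6)
u*d = -234261/27449*6 = -1405566/27449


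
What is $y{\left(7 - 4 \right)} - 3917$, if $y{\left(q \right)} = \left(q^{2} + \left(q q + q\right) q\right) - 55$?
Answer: $-3927$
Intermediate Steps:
$y{\left(q \right)} = -55 + q^{2} + q \left(q + q^{2}\right)$ ($y{\left(q \right)} = \left(q^{2} + \left(q^{2} + q\right) q\right) - 55 = \left(q^{2} + \left(q + q^{2}\right) q\right) - 55 = \left(q^{2} + q \left(q + q^{2}\right)\right) - 55 = -55 + q^{2} + q \left(q + q^{2}\right)$)
$y{\left(7 - 4 \right)} - 3917 = \left(-55 + \left(7 - 4\right)^{3} + 2 \left(7 - 4\right)^{2}\right) - 3917 = \left(-55 + 3^{3} + 2 \cdot 3^{2}\right) - 3917 = \left(-55 + 27 + 2 \cdot 9\right) - 3917 = \left(-55 + 27 + 18\right) - 3917 = -10 - 3917 = -3927$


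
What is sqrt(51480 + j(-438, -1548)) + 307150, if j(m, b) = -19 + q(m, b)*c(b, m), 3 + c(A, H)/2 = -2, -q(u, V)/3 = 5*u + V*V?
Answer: 307150 + sqrt(71874881) ≈ 3.1563e+5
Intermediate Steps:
q(u, V) = -15*u - 3*V**2 (q(u, V) = -3*(5*u + V*V) = -3*(5*u + V**2) = -3*(V**2 + 5*u) = -15*u - 3*V**2)
c(A, H) = -10 (c(A, H) = -6 + 2*(-2) = -6 - 4 = -10)
j(m, b) = -19 + 30*b**2 + 150*m (j(m, b) = -19 + (-15*m - 3*b**2)*(-10) = -19 + (30*b**2 + 150*m) = -19 + 30*b**2 + 150*m)
sqrt(51480 + j(-438, -1548)) + 307150 = sqrt(51480 + (-19 + 30*(-1548)**2 + 150*(-438))) + 307150 = sqrt(51480 + (-19 + 30*2396304 - 65700)) + 307150 = sqrt(51480 + (-19 + 71889120 - 65700)) + 307150 = sqrt(51480 + 71823401) + 307150 = sqrt(71874881) + 307150 = 307150 + sqrt(71874881)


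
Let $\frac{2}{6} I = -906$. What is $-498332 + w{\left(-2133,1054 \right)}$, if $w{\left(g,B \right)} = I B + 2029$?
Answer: $-3361075$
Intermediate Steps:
$I = -2718$ ($I = 3 \left(-906\right) = -2718$)
$w{\left(g,B \right)} = 2029 - 2718 B$ ($w{\left(g,B \right)} = - 2718 B + 2029 = 2029 - 2718 B$)
$-498332 + w{\left(-2133,1054 \right)} = -498332 + \left(2029 - 2864772\right) = -498332 - 2862743 = -3361075$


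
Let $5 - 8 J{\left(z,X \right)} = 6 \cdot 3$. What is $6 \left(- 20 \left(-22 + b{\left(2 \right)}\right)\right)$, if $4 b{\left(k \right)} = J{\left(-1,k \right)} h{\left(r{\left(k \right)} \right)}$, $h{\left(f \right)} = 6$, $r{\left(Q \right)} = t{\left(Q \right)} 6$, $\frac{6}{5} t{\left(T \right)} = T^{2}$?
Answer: $\frac{5865}{2} \approx 2932.5$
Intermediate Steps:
$t{\left(T \right)} = \frac{5 T^{2}}{6}$
$J{\left(z,X \right)} = - \frac{13}{8}$ ($J{\left(z,X \right)} = \frac{5}{8} - \frac{6 \cdot 3}{8} = \frac{5}{8} - \frac{9}{4} = - \frac{13}{8}$)
$r{\left(Q \right)} = 5 Q^{2}$ ($r{\left(Q \right)} = \frac{5 Q^{2}}{6} \cdot 6 = 5 Q^{2}$)
$b{\left(k \right)} = - \frac{39}{16}$ ($b{\left(k \right)} = \frac{\left(- \frac{13}{8}\right) 6}{4} = \frac{1}{4} \left(- \frac{39}{4}\right) = - \frac{39}{16}$)
$6 \left(- 20 \left(-22 + b{\left(2 \right)}\right)\right) = 6 \left(- 20 \left(-22 - \frac{39}{16}\right)\right) = 6 \left(\left(-20\right) \left(- \frac{391}{16}\right)\right) = 6 \cdot \frac{1955}{4} = \frac{5865}{2}$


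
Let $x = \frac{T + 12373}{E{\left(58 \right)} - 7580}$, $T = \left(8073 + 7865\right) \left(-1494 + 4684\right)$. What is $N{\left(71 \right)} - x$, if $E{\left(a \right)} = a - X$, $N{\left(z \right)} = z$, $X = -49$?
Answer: $\frac{17128392}{2491} \approx 6876.1$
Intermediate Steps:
$T = 50842220$ ($T = 15938 \cdot 3190 = 50842220$)
$E{\left(a \right)} = 49 + a$ ($E{\left(a \right)} = a - -49 = a + 49 = 49 + a$)
$x = - \frac{16951531}{2491}$ ($x = \frac{50842220 + 12373}{\left(49 + 58\right) - 7580} = \frac{50854593}{107 - 7580} = \frac{50854593}{-7473} = 50854593 \left(- \frac{1}{7473}\right) = - \frac{16951531}{2491} \approx -6805.1$)
$N{\left(71 \right)} - x = 71 - - \frac{16951531}{2491} = 71 + \frac{16951531}{2491} = \frac{17128392}{2491}$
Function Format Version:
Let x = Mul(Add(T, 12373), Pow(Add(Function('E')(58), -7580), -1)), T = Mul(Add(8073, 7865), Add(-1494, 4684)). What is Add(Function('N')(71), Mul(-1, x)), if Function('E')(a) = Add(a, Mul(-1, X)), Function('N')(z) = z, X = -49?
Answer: Rational(17128392, 2491) ≈ 6876.1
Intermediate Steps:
T = 50842220 (T = Mul(15938, 3190) = 50842220)
Function('E')(a) = Add(49, a) (Function('E')(a) = Add(a, Mul(-1, -49)) = Add(a, 49) = Add(49, a))
x = Rational(-16951531, 2491) (x = Mul(Add(50842220, 12373), Pow(Add(Add(49, 58), -7580), -1)) = Mul(50854593, Pow(Add(107, -7580), -1)) = Mul(50854593, Pow(-7473, -1)) = Mul(50854593, Rational(-1, 7473)) = Rational(-16951531, 2491) ≈ -6805.1)
Add(Function('N')(71), Mul(-1, x)) = Add(71, Mul(-1, Rational(-16951531, 2491))) = Add(71, Rational(16951531, 2491)) = Rational(17128392, 2491)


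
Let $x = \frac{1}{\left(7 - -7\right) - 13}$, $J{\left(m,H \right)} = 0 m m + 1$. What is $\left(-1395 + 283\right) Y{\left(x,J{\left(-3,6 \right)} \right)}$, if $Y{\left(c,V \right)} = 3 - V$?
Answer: $-2224$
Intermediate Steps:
$J{\left(m,H \right)} = 1$ ($J{\left(m,H \right)} = 0 m + 1 = 0 + 1 = 1$)
$x = 1$ ($x = \frac{1}{\left(7 + 7\right) - 13} = \frac{1}{14 - 13} = 1^{-1} = 1$)
$\left(-1395 + 283\right) Y{\left(x,J{\left(-3,6 \right)} \right)} = \left(-1395 + 283\right) \left(3 - 1\right) = - 1112 \left(3 - 1\right) = \left(-1112\right) 2 = -2224$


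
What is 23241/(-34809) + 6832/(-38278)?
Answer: -187905681/222069817 ≈ -0.84616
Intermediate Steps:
23241/(-34809) + 6832/(-38278) = 23241*(-1/34809) + 6832*(-1/38278) = -7747/11603 - 3416/19139 = -187905681/222069817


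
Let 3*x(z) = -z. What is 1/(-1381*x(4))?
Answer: 3/5524 ≈ 0.00054308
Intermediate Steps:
x(z) = -z/3 (x(z) = (-z)/3 = -z/3)
1/(-1381*x(4)) = 1/(-(-1381)*4/3) = 1/(-1381*(-4/3)) = 1/(5524/3) = 3/5524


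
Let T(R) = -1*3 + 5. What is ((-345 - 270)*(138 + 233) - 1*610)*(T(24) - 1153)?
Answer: 263320025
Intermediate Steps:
T(R) = 2 (T(R) = -3 + 5 = 2)
((-345 - 270)*(138 + 233) - 1*610)*(T(24) - 1153) = ((-345 - 270)*(138 + 233) - 1*610)*(2 - 1153) = (-615*371 - 610)*(-1151) = (-228165 - 610)*(-1151) = -228775*(-1151) = 263320025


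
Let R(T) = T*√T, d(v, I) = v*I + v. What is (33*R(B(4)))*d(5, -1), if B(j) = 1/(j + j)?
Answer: 0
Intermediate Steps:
d(v, I) = v + I*v (d(v, I) = I*v + v = v + I*v)
B(j) = 1/(2*j)
R(T) = T^(3/2)
(33*R(B(4)))*d(5, -1) = (33*((½)/4)^(3/2))*(5*(1 - 1)) = (33*((½)*(¼))^(3/2))*(5*0) = (33*(⅛)^(3/2))*0 = (33*(√2/32))*0 = (33*√2/32)*0 = 0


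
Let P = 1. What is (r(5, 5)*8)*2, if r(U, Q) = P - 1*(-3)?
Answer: 64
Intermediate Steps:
r(U, Q) = 4 (r(U, Q) = 1 - 1*(-3) = 1 + 3 = 4)
(r(5, 5)*8)*2 = (4*8)*2 = 32*2 = 64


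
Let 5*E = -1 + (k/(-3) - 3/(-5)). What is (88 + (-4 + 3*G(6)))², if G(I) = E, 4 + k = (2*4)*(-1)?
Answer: 4639716/625 ≈ 7423.5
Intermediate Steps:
k = -12 (k = -4 + (2*4)*(-1) = -4 + 8*(-1) = -4 - 8 = -12)
E = 18/25 (E = (-1 + (-12/(-3) - 3/(-5)))/5 = (-1 + (-12*(-⅓) - 3*(-⅕)))/5 = (-1 + (4 + ⅗))/5 = (-1 + 23/5)/5 = (⅕)*(18/5) = 18/25 ≈ 0.72000)
G(I) = 18/25
(88 + (-4 + 3*G(6)))² = (88 + (-4 + 3*(18/25)))² = (88 + (-4 + 54/25))² = (88 - 46/25)² = (2154/25)² = 4639716/625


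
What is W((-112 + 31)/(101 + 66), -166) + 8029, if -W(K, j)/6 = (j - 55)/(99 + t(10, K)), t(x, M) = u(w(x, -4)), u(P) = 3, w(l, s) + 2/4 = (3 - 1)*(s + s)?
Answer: 8042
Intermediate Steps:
w(l, s) = -1/2 + 4*s (w(l, s) = -1/2 + (3 - 1)*(s + s) = -1/2 + 2*(2*s) = -1/2 + 4*s)
t(x, M) = 3
W(K, j) = 55/17 - j/17 (W(K, j) = -6*(j - 55)/(99 + 3) = -6*(-55 + j)/102 = -6*(-55/102 + j/102) = 55/17 - j/17)
W((-112 + 31)/(101 + 66), -166) + 8029 = (55/17 - 1/17*(-166)) + 8029 = (55/17 + 166/17) + 8029 = 13 + 8029 = 8042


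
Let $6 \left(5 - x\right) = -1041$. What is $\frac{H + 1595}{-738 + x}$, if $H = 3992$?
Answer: $- \frac{11174}{1119} \approx -9.9857$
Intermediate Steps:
$x = \frac{357}{2}$ ($x = 5 - - \frac{347}{2} = 5 + \frac{347}{2} = \frac{357}{2} \approx 178.5$)
$\frac{H + 1595}{-738 + x} = \frac{3992 + 1595}{-738 + \frac{357}{2}} = \frac{5587}{- \frac{1119}{2}} = 5587 \left(- \frac{2}{1119}\right) = - \frac{11174}{1119}$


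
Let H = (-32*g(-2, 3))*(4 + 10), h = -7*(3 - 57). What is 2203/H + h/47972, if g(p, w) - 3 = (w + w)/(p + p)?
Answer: -26357075/8059296 ≈ -3.2704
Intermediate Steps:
g(p, w) = 3 + w/p (g(p, w) = 3 + (w + w)/(p + p) = 3 + (2*w)/((2*p)) = 3 + (2*w)*(1/(2*p)) = 3 + w/p)
h = 378 (h = -7*(-54) = 378)
H = -672 (H = (-32*(3 + 3/(-2)))*(4 + 10) = -32*(3 + 3*(-1/2))*14 = -32*(3 - 3/2)*14 = -32*3/2*14 = -48*14 = -672)
2203/H + h/47972 = 2203/(-672) + 378/47972 = 2203*(-1/672) + 378*(1/47972) = -2203/672 + 189/23986 = -26357075/8059296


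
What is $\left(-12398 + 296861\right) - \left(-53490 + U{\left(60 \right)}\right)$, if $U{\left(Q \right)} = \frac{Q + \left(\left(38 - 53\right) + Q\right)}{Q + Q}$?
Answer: $\frac{2703617}{8} \approx 3.3795 \cdot 10^{5}$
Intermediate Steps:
$U{\left(Q \right)} = \frac{-15 + 2 Q}{2 Q}$ ($U{\left(Q \right)} = \frac{Q + \left(-15 + Q\right)}{2 Q} = \left(-15 + 2 Q\right) \frac{1}{2 Q} = \frac{-15 + 2 Q}{2 Q}$)
$\left(-12398 + 296861\right) - \left(-53490 + U{\left(60 \right)}\right) = \left(-12398 + 296861\right) + \left(30 \cdot 1783 - \frac{- \frac{15}{2} + 60}{60}\right) = 284463 + \left(53490 - \frac{1}{60} \cdot \frac{105}{2}\right) = 284463 + \left(53490 - \frac{7}{8}\right) = 284463 + \frac{427913}{8} = \frac{2703617}{8}$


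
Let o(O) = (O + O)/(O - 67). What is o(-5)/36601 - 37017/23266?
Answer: -24387407741/15328059588 ≈ -1.5910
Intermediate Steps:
o(O) = 2*O/(-67 + O) (o(O) = (2*O)/(-67 + O) = 2*O/(-67 + O))
o(-5)/36601 - 37017/23266 = (2*(-5)/(-67 - 5))/36601 - 37017/23266 = (2*(-5)/(-72))*(1/36601) - 37017*1/23266 = (2*(-5)*(-1/72))*(1/36601) - 37017/23266 = (5/36)*(1/36601) - 37017/23266 = 5/1317636 - 37017/23266 = -24387407741/15328059588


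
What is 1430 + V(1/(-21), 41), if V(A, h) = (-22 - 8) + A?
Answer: 29399/21 ≈ 1400.0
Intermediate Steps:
V(A, h) = -30 + A
1430 + V(1/(-21), 41) = 1430 + (-30 + 1/(-21)) = 1430 + (-30 - 1/21) = 1430 - 631/21 = 29399/21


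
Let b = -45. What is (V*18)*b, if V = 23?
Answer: -18630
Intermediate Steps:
(V*18)*b = (23*18)*(-45) = 414*(-45) = -18630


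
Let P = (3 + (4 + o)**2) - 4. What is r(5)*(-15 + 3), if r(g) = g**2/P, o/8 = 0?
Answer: -20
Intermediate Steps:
o = 0 (o = 8*0 = 0)
P = 15 (P = (3 + (4 + 0)**2) - 4 = (3 + 4**2) - 4 = (3 + 16) - 4 = 19 - 4 = 15)
r(g) = g**2/15
r(5)*(-15 + 3) = ((1/15)*5**2)*(-15 + 3) = ((1/15)*25)*(-12) = (5/3)*(-12) = -20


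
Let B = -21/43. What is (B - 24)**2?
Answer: 1108809/1849 ≈ 599.68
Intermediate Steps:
B = -21/43 (B = -21*1/43 = -21/43 ≈ -0.48837)
(B - 24)**2 = (-21/43 - 24)**2 = (-1053/43)**2 = 1108809/1849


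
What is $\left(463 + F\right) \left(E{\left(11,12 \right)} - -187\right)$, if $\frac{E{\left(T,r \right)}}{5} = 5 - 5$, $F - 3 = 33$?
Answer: $93313$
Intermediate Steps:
$F = 36$ ($F = 3 + 33 = 36$)
$E{\left(T,r \right)} = 0$ ($E{\left(T,r \right)} = 5 \left(5 - 5\right) = 5 \cdot 0 = 0$)
$\left(463 + F\right) \left(E{\left(11,12 \right)} - -187\right) = \left(463 + 36\right) \left(0 - -187\right) = 499 \left(0 + 187\right) = 499 \cdot 187 = 93313$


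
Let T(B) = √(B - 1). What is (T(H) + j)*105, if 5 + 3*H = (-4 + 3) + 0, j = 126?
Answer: 13230 + 105*I*√3 ≈ 13230.0 + 181.87*I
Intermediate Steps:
H = -2 (H = -5/3 + ((-4 + 3) + 0)/3 = -5/3 + (-1 + 0)/3 = -5/3 + (⅓)*(-1) = -5/3 - ⅓ = -2)
T(B) = √(-1 + B)
(T(H) + j)*105 = (√(-1 - 2) + 126)*105 = (√(-3) + 126)*105 = (I*√3 + 126)*105 = (126 + I*√3)*105 = 13230 + 105*I*√3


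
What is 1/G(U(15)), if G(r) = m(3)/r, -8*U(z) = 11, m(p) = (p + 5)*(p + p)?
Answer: -11/384 ≈ -0.028646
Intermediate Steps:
m(p) = 2*p*(5 + p) (m(p) = (5 + p)*(2*p) = 2*p*(5 + p))
U(z) = -11/8 (U(z) = -1/8*11 = -11/8)
G(r) = 48/r (G(r) = (2*3*(5 + 3))/r = (2*3*8)/r = 48/r)
1/G(U(15)) = 1/(48/(-11/8)) = 1/(48*(-8/11)) = 1/(-384/11) = -11/384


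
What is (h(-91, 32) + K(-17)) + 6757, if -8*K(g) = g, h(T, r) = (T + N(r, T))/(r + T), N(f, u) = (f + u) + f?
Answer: 54089/8 ≈ 6761.1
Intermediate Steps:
N(f, u) = u + 2*f
h(T, r) = (2*T + 2*r)/(T + r) (h(T, r) = (T + (T + 2*r))/(r + T) = (2*T + 2*r)/(T + r))
K(g) = -g/8
(h(-91, 32) + K(-17)) + 6757 = (2 - 1/8*(-17)) + 6757 = (2 + 17/8) + 6757 = 33/8 + 6757 = 54089/8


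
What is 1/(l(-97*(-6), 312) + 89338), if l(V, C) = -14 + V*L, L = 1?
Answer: 1/89906 ≈ 1.1123e-5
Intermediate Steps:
l(V, C) = -14 + V (l(V, C) = -14 + V*1 = -14 + V)
1/(l(-97*(-6), 312) + 89338) = 1/((-14 - 97*(-6)) + 89338) = 1/((-14 + 582) + 89338) = 1/(568 + 89338) = 1/89906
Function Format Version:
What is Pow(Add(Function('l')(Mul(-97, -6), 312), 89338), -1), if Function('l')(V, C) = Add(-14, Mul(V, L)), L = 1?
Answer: Rational(1, 89906) ≈ 1.1123e-5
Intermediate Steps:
Function('l')(V, C) = Add(-14, V) (Function('l')(V, C) = Add(-14, Mul(V, 1)) = Add(-14, V))
Pow(Add(Function('l')(Mul(-97, -6), 312), 89338), -1) = Pow(Add(Add(-14, Mul(-97, -6)), 89338), -1) = Pow(Add(Add(-14, 582), 89338), -1) = Pow(Add(568, 89338), -1) = Pow(89906, -1) = Rational(1, 89906)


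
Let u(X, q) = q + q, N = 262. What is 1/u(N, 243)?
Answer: 1/486 ≈ 0.0020576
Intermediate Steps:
u(X, q) = 2*q
1/u(N, 243) = 1/(2*243) = 1/486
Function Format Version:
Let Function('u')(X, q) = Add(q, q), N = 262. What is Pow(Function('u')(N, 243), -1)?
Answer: Rational(1, 486) ≈ 0.0020576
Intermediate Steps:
Function('u')(X, q) = Mul(2, q)
Pow(Function('u')(N, 243), -1) = Pow(Mul(2, 243), -1) = Pow(486, -1) = Rational(1, 486)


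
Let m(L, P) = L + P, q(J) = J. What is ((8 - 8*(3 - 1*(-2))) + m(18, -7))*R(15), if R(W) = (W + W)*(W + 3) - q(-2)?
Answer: -11382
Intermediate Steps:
R(W) = 2 + 2*W*(3 + W) (R(W) = (W + W)*(W + 3) - 1*(-2) = (2*W)*(3 + W) + 2 = 2*W*(3 + W) + 2 = 2 + 2*W*(3 + W))
((8 - 8*(3 - 1*(-2))) + m(18, -7))*R(15) = ((8 - 8*(3 - 1*(-2))) + (18 - 7))*(2 + 2*15² + 6*15) = ((8 - 8*(3 + 2)) + 11)*(2 + 2*225 + 90) = ((8 - 8*5) + 11)*(2 + 450 + 90) = ((8 - 40) + 11)*542 = (-32 + 11)*542 = -21*542 = -11382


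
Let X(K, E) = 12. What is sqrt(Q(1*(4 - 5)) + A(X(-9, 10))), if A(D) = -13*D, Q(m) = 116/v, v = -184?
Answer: I*sqrt(331430)/46 ≈ 12.515*I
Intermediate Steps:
Q(m) = -29/46 (Q(m) = 116/(-184) = 116*(-1/184) = -29/46)
sqrt(Q(1*(4 - 5)) + A(X(-9, 10))) = sqrt(-29/46 - 13*12) = sqrt(-29/46 - 156) = sqrt(-7205/46) = I*sqrt(331430)/46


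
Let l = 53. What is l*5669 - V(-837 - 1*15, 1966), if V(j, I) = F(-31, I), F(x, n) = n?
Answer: 298491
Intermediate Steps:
V(j, I) = I
l*5669 - V(-837 - 1*15, 1966) = 53*5669 - 1*1966 = 300457 - 1966 = 298491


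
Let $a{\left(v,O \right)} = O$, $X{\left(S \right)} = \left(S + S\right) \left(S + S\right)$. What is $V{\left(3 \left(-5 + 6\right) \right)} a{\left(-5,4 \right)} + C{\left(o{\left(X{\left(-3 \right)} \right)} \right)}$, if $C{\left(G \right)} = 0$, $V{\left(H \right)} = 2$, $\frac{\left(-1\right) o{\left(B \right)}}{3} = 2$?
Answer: $8$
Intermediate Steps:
$X{\left(S \right)} = 4 S^{2}$ ($X{\left(S \right)} = 2 S 2 S = 4 S^{2}$)
$o{\left(B \right)} = -6$ ($o{\left(B \right)} = \left(-3\right) 2 = -6$)
$V{\left(3 \left(-5 + 6\right) \right)} a{\left(-5,4 \right)} + C{\left(o{\left(X{\left(-3 \right)} \right)} \right)} = 2 \cdot 4 + 0 = 8 + 0 = 8$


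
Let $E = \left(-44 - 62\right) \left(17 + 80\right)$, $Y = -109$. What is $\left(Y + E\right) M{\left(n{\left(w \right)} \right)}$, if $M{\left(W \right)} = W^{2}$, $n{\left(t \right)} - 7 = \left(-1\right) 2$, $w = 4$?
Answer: $-259775$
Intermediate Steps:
$n{\left(t \right)} = 5$ ($n{\left(t \right)} = 7 - 2 = 5$)
$E = -10282$ ($E = \left(-106\right) 97 = -10282$)
$\left(Y + E\right) M{\left(n{\left(w \right)} \right)} = \left(-109 - 10282\right) 5^{2} = \left(-10391\right) 25 = -259775$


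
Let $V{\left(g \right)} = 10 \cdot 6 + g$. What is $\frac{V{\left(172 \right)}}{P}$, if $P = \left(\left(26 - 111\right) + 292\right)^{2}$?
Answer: $\frac{232}{42849} \approx 0.0054144$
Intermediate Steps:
$V{\left(g \right)} = 60 + g$
$P = 42849$ ($P = \left(\left(26 - 111\right) + 292\right)^{2} = \left(-85 + 292\right)^{2} = 207^{2} = 42849$)
$\frac{V{\left(172 \right)}}{P} = \frac{60 + 172}{42849} = 232 \cdot \frac{1}{42849} = \frac{232}{42849}$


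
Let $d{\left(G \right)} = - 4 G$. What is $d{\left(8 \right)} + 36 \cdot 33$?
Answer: $1156$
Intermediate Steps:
$d{\left(8 \right)} + 36 \cdot 33 = \left(-4\right) 8 + 36 \cdot 33 = -32 + 1188 = 1156$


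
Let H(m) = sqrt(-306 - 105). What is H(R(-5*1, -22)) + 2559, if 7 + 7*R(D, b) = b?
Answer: 2559 + I*sqrt(411) ≈ 2559.0 + 20.273*I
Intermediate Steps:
R(D, b) = -1 + b/7
H(m) = I*sqrt(411) (H(m) = sqrt(-411) = I*sqrt(411))
H(R(-5*1, -22)) + 2559 = I*sqrt(411) + 2559 = 2559 + I*sqrt(411)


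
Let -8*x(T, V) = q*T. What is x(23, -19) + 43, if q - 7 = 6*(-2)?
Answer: 459/8 ≈ 57.375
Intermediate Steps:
q = -5 (q = 7 + 6*(-2) = 7 - 12 = -5)
x(T, V) = 5*T/8 (x(T, V) = -(-5)*T/8 = 5*T/8)
x(23, -19) + 43 = (5/8)*23 + 43 = 115/8 + 43 = 459/8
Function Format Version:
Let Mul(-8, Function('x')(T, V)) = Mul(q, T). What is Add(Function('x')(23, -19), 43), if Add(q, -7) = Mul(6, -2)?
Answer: Rational(459, 8) ≈ 57.375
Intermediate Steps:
q = -5 (q = Add(7, Mul(6, -2)) = Add(7, -12) = -5)
Function('x')(T, V) = Mul(Rational(5, 8), T) (Function('x')(T, V) = Mul(Rational(-1, 8), Mul(-5, T)) = Mul(Rational(5, 8), T))
Add(Function('x')(23, -19), 43) = Add(Mul(Rational(5, 8), 23), 43) = Add(Rational(115, 8), 43) = Rational(459, 8)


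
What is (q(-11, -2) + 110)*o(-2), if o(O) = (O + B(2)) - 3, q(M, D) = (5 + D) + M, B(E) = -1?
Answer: -612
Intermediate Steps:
q(M, D) = 5 + D + M
o(O) = -4 + O (o(O) = (O - 1) - 3 = (-1 + O) - 3 = -4 + O)
(q(-11, -2) + 110)*o(-2) = ((5 - 2 - 11) + 110)*(-4 - 2) = (-8 + 110)*(-6) = 102*(-6) = -612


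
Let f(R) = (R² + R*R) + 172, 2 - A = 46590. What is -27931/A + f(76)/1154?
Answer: 289215043/26881276 ≈ 10.759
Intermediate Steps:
A = -46588 (A = 2 - 1*46590 = 2 - 46590 = -46588)
f(R) = 172 + 2*R² (f(R) = (R² + R²) + 172 = 2*R² + 172 = 172 + 2*R²)
-27931/A + f(76)/1154 = -27931/(-46588) + (172 + 2*76²)/1154 = -27931*(-1/46588) + (172 + 2*5776)*(1/1154) = 27931/46588 + (172 + 11552)*(1/1154) = 27931/46588 + 11724*(1/1154) = 27931/46588 + 5862/577 = 289215043/26881276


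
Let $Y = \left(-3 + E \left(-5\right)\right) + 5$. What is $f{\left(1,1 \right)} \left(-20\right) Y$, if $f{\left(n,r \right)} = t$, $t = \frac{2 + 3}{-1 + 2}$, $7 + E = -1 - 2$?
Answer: $-5200$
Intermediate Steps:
$E = -10$ ($E = -7 - 3 = -10$)
$t = 5$ ($t = \frac{5}{1} = 5 \cdot 1 = 5$)
$f{\left(n,r \right)} = 5$
$Y = 52$ ($Y = \left(-3 - -50\right) + 5 = \left(-3 + 50\right) + 5 = 47 + 5 = 52$)
$f{\left(1,1 \right)} \left(-20\right) Y = 5 \left(-20\right) 52 = \left(-100\right) 52 = -5200$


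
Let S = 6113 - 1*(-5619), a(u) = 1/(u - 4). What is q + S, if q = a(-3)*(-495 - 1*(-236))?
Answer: 11769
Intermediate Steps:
a(u) = 1/(-4 + u)
S = 11732 (S = 6113 + 5619 = 11732)
q = 37 (q = (-495 - 1*(-236))/(-4 - 3) = (-495 + 236)/(-7) = -⅐*(-259) = 37)
q + S = 37 + 11732 = 11769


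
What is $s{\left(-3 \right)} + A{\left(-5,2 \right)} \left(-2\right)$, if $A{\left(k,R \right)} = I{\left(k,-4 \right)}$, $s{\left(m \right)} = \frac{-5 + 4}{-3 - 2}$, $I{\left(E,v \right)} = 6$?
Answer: $- \frac{59}{5} \approx -11.8$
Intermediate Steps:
$s{\left(m \right)} = \frac{1}{5}$ ($s{\left(m \right)} = - \frac{1}{-5} = \left(-1\right) \left(- \frac{1}{5}\right) = \frac{1}{5}$)
$A{\left(k,R \right)} = 6$
$s{\left(-3 \right)} + A{\left(-5,2 \right)} \left(-2\right) = \frac{1}{5} + 6 \left(-2\right) = \frac{1}{5} - 12 = - \frac{59}{5}$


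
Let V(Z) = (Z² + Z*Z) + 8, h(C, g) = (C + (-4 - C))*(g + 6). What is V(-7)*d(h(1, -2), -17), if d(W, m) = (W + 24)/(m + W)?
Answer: -848/33 ≈ -25.697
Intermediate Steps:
h(C, g) = -24 - 4*g (h(C, g) = -4*(6 + g) = -24 - 4*g)
d(W, m) = (24 + W)/(W + m)
V(Z) = 8 + 2*Z² (V(Z) = (Z² + Z²) + 8 = 2*Z² + 8 = 8 + 2*Z²)
V(-7)*d(h(1, -2), -17) = (8 + 2*(-7)²)*((24 + (-24 - 4*(-2)))/((-24 - 4*(-2)) - 17)) = (8 + 2*49)*((24 + (-24 + 8))/((-24 + 8) - 17)) = (8 + 98)*((24 - 16)/(-16 - 17)) = 106*(8/(-33)) = 106*(-1/33*8) = 106*(-8/33) = -848/33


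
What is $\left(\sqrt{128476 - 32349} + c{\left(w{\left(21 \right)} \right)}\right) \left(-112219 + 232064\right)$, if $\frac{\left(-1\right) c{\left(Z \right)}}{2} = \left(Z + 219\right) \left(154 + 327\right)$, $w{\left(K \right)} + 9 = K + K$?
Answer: $-29053304280 + 119845 \sqrt{96127} \approx -2.9016 \cdot 10^{10}$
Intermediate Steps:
$w{\left(K \right)} = -9 + 2 K$ ($w{\left(K \right)} = -9 + \left(K + K\right) = -9 + 2 K$)
$c{\left(Z \right)} = -210678 - 962 Z$ ($c{\left(Z \right)} = - 2 \left(Z + 219\right) \left(154 + 327\right) = - 2 \left(219 + Z\right) 481 = - 2 \left(105339 + 481 Z\right) = -210678 - 962 Z$)
$\left(\sqrt{128476 - 32349} + c{\left(w{\left(21 \right)} \right)}\right) \left(-112219 + 232064\right) = \left(\sqrt{128476 - 32349} - \left(210678 + 962 \left(-9 + 2 \cdot 21\right)\right)\right) \left(-112219 + 232064\right) = \left(\sqrt{96127} - \left(210678 + 962 \left(-9 + 42\right)\right)\right) 119845 = \left(\sqrt{96127} - 242424\right) 119845 = \left(-242424 + \sqrt{96127}\right) 119845 = -29053304280 + 119845 \sqrt{96127}$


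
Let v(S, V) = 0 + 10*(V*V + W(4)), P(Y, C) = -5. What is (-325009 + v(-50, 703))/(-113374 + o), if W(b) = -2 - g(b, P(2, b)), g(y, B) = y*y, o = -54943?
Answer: -4616901/168317 ≈ -27.430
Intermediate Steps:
g(y, B) = y**2
W(b) = -2 - b**2
v(S, V) = -180 + 10*V**2 (v(S, V) = 0 + 10*(V*V + (-2 - 1*4**2)) = 0 + 10*(V**2 + (-2 - 1*16)) = 0 + 10*(V**2 + (-2 - 16)) = 0 + 10*(V**2 - 18) = 0 + 10*(-18 + V**2) = 0 + (-180 + 10*V**2) = -180 + 10*V**2)
(-325009 + v(-50, 703))/(-113374 + o) = (-325009 + (-180 + 10*703**2))/(-113374 - 54943) = (-325009 + (-180 + 10*494209))/(-168317) = (-325009 + (-180 + 4942090))*(-1/168317) = (-325009 + 4941910)*(-1/168317) = 4616901*(-1/168317) = -4616901/168317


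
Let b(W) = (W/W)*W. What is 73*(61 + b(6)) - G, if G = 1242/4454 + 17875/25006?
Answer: 272316442191/55688362 ≈ 4890.0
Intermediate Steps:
b(W) = W (b(W) = 1*W = W)
G = 55336351/55688362 (G = 1242*(1/4454) + 17875*(1/25006) = 621/2227 + 17875/25006 = 55336351/55688362 ≈ 0.99368)
73*(61 + b(6)) - G = 73*(61 + 6) - 1*55336351/55688362 = 73*67 - 55336351/55688362 = 4891 - 55336351/55688362 = 272316442191/55688362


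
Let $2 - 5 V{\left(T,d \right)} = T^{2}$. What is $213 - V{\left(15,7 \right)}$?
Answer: $\frac{1288}{5} \approx 257.6$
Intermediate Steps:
$V{\left(T,d \right)} = \frac{2}{5} - \frac{T^{2}}{5}$
$213 - V{\left(15,7 \right)} = 213 - \left(\frac{2}{5} - \frac{15^{2}}{5}\right) = 213 - \left(\frac{2}{5} - 45\right) = 213 - - \frac{223}{5} = 213 + \frac{223}{5} = \frac{1288}{5}$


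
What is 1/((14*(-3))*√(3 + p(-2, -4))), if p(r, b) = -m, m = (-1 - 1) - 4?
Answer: -1/126 ≈ -0.0079365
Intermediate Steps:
m = -6 (m = -2 - 4 = -6)
p(r, b) = 6 (p(r, b) = -1*(-6) = 6)
1/((14*(-3))*√(3 + p(-2, -4))) = 1/((14*(-3))*√(3 + 6)) = 1/(-42*√9) = 1/(-42*3) = 1/(-126) = -1/126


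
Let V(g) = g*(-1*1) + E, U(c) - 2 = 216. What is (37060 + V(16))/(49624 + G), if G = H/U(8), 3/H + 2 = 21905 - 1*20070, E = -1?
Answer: 4934053514/6609817553 ≈ 0.74647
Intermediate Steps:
U(c) = 218 (U(c) = 2 + 216 = 218)
V(g) = -1 - g (V(g) = g*(-1*1) - 1 = g*(-1) - 1 = -g - 1 = -1 - g)
H = 1/611 (H = 3/(-2 + (21905 - 1*20070)) = 3/(-2 + (21905 - 20070)) = 3/(-2 + 1835) = 3/1833 = 3*(1/1833) = 1/611 ≈ 0.0016367)
G = 1/133198 (G = (1/611)/218 = (1/611)*(1/218) = 1/133198 ≈ 7.5076e-6)
(37060 + V(16))/(49624 + G) = (37060 + (-1 - 1*16))/(49624 + 1/133198) = (37060 + (-1 - 16))/(6609817553/133198) = (37060 - 17)*(133198/6609817553) = 37043*(133198/6609817553) = 4934053514/6609817553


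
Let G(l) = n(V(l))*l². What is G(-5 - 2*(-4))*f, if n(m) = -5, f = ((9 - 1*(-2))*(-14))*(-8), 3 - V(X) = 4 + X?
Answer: -55440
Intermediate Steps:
V(X) = -1 - X (V(X) = 3 - (4 + X) = 3 + (-4 - X) = -1 - X)
f = 1232 (f = ((9 + 2)*(-14))*(-8) = (11*(-14))*(-8) = -154*(-8) = 1232)
G(l) = -5*l²
G(-5 - 2*(-4))*f = -5*(-5 - 2*(-4))²*1232 = -5*(-5 + 8)²*1232 = -5*3²*1232 = -5*9*1232 = -45*1232 = -55440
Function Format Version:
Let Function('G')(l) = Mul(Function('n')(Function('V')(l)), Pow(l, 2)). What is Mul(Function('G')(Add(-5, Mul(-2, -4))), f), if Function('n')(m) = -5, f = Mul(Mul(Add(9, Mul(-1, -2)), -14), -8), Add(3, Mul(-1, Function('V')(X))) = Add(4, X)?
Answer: -55440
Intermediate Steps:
Function('V')(X) = Add(-1, Mul(-1, X)) (Function('V')(X) = Add(3, Mul(-1, Add(4, X))) = Add(3, Add(-4, Mul(-1, X))) = Add(-1, Mul(-1, X)))
f = 1232 (f = Mul(Mul(Add(9, 2), -14), -8) = Mul(Mul(11, -14), -8) = Mul(-154, -8) = 1232)
Function('G')(l) = Mul(-5, Pow(l, 2))
Mul(Function('G')(Add(-5, Mul(-2, -4))), f) = Mul(Mul(-5, Pow(Add(-5, Mul(-2, -4)), 2)), 1232) = Mul(Mul(-5, Pow(Add(-5, 8), 2)), 1232) = Mul(Mul(-5, Pow(3, 2)), 1232) = Mul(Mul(-5, 9), 1232) = Mul(-45, 1232) = -55440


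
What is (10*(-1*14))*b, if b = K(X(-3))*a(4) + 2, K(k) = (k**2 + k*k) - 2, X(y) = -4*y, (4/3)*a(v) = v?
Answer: -120400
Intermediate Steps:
a(v) = 3*v/4
K(k) = -2 + 2*k**2 (K(k) = (k**2 + k**2) - 2 = 2*k**2 - 2 = -2 + 2*k**2)
b = 860 (b = (-2 + 2*(-4*(-3))**2)*((3/4)*4) + 2 = (-2 + 2*12**2)*3 + 2 = (-2 + 2*144)*3 + 2 = (-2 + 288)*3 + 2 = 286*3 + 2 = 858 + 2 = 860)
(10*(-1*14))*b = (10*(-1*14))*860 = (10*(-14))*860 = -140*860 = -120400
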